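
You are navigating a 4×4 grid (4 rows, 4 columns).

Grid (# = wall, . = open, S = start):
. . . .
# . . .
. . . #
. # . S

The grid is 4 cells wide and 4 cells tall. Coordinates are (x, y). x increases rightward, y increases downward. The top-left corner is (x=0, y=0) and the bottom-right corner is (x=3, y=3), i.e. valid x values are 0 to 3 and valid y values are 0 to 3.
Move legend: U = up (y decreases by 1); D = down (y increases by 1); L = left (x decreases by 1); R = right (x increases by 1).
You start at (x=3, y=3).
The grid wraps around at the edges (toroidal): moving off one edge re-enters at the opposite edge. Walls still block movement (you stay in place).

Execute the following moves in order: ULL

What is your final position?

Answer: Final position: (x=2, y=3)

Derivation:
Start: (x=3, y=3)
  U (up): blocked, stay at (x=3, y=3)
  L (left): (x=3, y=3) -> (x=2, y=3)
  L (left): blocked, stay at (x=2, y=3)
Final: (x=2, y=3)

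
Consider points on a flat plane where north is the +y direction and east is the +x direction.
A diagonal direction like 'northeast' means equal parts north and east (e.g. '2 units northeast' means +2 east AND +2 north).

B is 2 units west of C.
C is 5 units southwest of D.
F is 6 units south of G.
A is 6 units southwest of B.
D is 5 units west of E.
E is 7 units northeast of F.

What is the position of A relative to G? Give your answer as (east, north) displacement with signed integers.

Answer: A is at (east=-11, north=-10) relative to G.

Derivation:
Place G at the origin (east=0, north=0).
  F is 6 units south of G: delta (east=+0, north=-6); F at (east=0, north=-6).
  E is 7 units northeast of F: delta (east=+7, north=+7); E at (east=7, north=1).
  D is 5 units west of E: delta (east=-5, north=+0); D at (east=2, north=1).
  C is 5 units southwest of D: delta (east=-5, north=-5); C at (east=-3, north=-4).
  B is 2 units west of C: delta (east=-2, north=+0); B at (east=-5, north=-4).
  A is 6 units southwest of B: delta (east=-6, north=-6); A at (east=-11, north=-10).
Therefore A relative to G: (east=-11, north=-10).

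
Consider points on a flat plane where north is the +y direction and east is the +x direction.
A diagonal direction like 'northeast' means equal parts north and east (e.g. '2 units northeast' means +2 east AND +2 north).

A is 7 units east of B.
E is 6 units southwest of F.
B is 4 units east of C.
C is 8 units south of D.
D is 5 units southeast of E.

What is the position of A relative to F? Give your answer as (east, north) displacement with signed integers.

Place F at the origin (east=0, north=0).
  E is 6 units southwest of F: delta (east=-6, north=-6); E at (east=-6, north=-6).
  D is 5 units southeast of E: delta (east=+5, north=-5); D at (east=-1, north=-11).
  C is 8 units south of D: delta (east=+0, north=-8); C at (east=-1, north=-19).
  B is 4 units east of C: delta (east=+4, north=+0); B at (east=3, north=-19).
  A is 7 units east of B: delta (east=+7, north=+0); A at (east=10, north=-19).
Therefore A relative to F: (east=10, north=-19).

Answer: A is at (east=10, north=-19) relative to F.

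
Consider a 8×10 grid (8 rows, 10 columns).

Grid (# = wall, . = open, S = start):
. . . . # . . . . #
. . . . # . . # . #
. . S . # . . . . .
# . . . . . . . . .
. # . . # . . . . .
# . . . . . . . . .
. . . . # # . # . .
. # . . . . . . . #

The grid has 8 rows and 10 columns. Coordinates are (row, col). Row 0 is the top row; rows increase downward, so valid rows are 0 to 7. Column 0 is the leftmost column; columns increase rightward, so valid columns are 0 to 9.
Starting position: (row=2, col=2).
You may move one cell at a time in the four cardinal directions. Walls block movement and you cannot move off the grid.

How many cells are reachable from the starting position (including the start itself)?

BFS flood-fill from (row=2, col=2):
  Distance 0: (row=2, col=2)
  Distance 1: (row=1, col=2), (row=2, col=1), (row=2, col=3), (row=3, col=2)
  Distance 2: (row=0, col=2), (row=1, col=1), (row=1, col=3), (row=2, col=0), (row=3, col=1), (row=3, col=3), (row=4, col=2)
  Distance 3: (row=0, col=1), (row=0, col=3), (row=1, col=0), (row=3, col=4), (row=4, col=3), (row=5, col=2)
  Distance 4: (row=0, col=0), (row=3, col=5), (row=5, col=1), (row=5, col=3), (row=6, col=2)
  Distance 5: (row=2, col=5), (row=3, col=6), (row=4, col=5), (row=5, col=4), (row=6, col=1), (row=6, col=3), (row=7, col=2)
  Distance 6: (row=1, col=5), (row=2, col=6), (row=3, col=7), (row=4, col=6), (row=5, col=5), (row=6, col=0), (row=7, col=3)
  Distance 7: (row=0, col=5), (row=1, col=6), (row=2, col=7), (row=3, col=8), (row=4, col=7), (row=5, col=6), (row=7, col=0), (row=7, col=4)
  Distance 8: (row=0, col=6), (row=2, col=8), (row=3, col=9), (row=4, col=8), (row=5, col=7), (row=6, col=6), (row=7, col=5)
  Distance 9: (row=0, col=7), (row=1, col=8), (row=2, col=9), (row=4, col=9), (row=5, col=8), (row=7, col=6)
  Distance 10: (row=0, col=8), (row=5, col=9), (row=6, col=8), (row=7, col=7)
  Distance 11: (row=6, col=9), (row=7, col=8)
Total reachable: 64 (grid has 65 open cells total)

Answer: Reachable cells: 64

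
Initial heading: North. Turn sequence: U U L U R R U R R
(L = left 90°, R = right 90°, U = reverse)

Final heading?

Start: North
  U (U-turn (180°)) -> South
  U (U-turn (180°)) -> North
  L (left (90° counter-clockwise)) -> West
  U (U-turn (180°)) -> East
  R (right (90° clockwise)) -> South
  R (right (90° clockwise)) -> West
  U (U-turn (180°)) -> East
  R (right (90° clockwise)) -> South
  R (right (90° clockwise)) -> West
Final: West

Answer: Final heading: West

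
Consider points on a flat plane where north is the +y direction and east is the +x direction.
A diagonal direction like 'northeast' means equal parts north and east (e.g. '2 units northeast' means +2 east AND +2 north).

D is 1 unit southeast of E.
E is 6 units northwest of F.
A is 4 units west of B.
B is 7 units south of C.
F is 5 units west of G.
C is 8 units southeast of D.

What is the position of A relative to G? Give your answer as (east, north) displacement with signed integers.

Answer: A is at (east=-6, north=-10) relative to G.

Derivation:
Place G at the origin (east=0, north=0).
  F is 5 units west of G: delta (east=-5, north=+0); F at (east=-5, north=0).
  E is 6 units northwest of F: delta (east=-6, north=+6); E at (east=-11, north=6).
  D is 1 unit southeast of E: delta (east=+1, north=-1); D at (east=-10, north=5).
  C is 8 units southeast of D: delta (east=+8, north=-8); C at (east=-2, north=-3).
  B is 7 units south of C: delta (east=+0, north=-7); B at (east=-2, north=-10).
  A is 4 units west of B: delta (east=-4, north=+0); A at (east=-6, north=-10).
Therefore A relative to G: (east=-6, north=-10).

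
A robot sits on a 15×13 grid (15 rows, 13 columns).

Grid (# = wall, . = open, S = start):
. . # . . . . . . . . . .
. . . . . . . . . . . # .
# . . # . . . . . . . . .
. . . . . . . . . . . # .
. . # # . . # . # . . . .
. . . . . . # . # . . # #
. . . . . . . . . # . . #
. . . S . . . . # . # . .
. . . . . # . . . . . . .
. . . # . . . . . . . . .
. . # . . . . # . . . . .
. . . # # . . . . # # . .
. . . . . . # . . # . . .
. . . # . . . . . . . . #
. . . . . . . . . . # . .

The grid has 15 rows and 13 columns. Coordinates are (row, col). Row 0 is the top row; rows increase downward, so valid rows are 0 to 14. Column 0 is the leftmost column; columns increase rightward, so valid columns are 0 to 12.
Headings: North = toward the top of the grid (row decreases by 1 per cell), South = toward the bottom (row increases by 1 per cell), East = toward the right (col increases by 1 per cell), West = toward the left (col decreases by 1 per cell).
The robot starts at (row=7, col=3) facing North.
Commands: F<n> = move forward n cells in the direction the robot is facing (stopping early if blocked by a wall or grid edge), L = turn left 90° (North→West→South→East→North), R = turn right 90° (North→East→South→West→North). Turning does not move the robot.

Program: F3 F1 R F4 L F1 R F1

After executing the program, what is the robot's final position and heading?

Start: (row=7, col=3), facing North
  F3: move forward 2/3 (blocked), now at (row=5, col=3)
  F1: move forward 0/1 (blocked), now at (row=5, col=3)
  R: turn right, now facing East
  F4: move forward 2/4 (blocked), now at (row=5, col=5)
  L: turn left, now facing North
  F1: move forward 1, now at (row=4, col=5)
  R: turn right, now facing East
  F1: move forward 0/1 (blocked), now at (row=4, col=5)
Final: (row=4, col=5), facing East

Answer: Final position: (row=4, col=5), facing East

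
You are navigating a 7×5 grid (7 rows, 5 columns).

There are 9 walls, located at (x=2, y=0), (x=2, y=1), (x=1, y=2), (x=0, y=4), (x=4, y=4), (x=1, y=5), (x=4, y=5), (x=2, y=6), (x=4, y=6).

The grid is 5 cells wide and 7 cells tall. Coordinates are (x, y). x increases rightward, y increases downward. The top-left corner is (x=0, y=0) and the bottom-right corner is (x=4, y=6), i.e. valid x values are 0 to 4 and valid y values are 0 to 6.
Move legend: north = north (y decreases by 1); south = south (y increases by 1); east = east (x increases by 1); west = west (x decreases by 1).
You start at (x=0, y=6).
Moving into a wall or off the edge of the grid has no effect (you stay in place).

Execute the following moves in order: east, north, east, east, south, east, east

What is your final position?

Start: (x=0, y=6)
  east (east): (x=0, y=6) -> (x=1, y=6)
  north (north): blocked, stay at (x=1, y=6)
  east (east): blocked, stay at (x=1, y=6)
  east (east): blocked, stay at (x=1, y=6)
  south (south): blocked, stay at (x=1, y=6)
  east (east): blocked, stay at (x=1, y=6)
  east (east): blocked, stay at (x=1, y=6)
Final: (x=1, y=6)

Answer: Final position: (x=1, y=6)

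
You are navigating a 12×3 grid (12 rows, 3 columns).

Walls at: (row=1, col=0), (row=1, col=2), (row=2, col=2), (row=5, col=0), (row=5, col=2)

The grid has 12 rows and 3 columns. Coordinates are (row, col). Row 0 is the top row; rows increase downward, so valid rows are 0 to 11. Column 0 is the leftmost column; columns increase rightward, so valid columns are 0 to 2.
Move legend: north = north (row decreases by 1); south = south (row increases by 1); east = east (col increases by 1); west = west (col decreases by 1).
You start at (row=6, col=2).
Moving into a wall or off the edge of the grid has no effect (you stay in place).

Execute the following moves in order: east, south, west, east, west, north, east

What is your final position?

Answer: Final position: (row=6, col=2)

Derivation:
Start: (row=6, col=2)
  east (east): blocked, stay at (row=6, col=2)
  south (south): (row=6, col=2) -> (row=7, col=2)
  west (west): (row=7, col=2) -> (row=7, col=1)
  east (east): (row=7, col=1) -> (row=7, col=2)
  west (west): (row=7, col=2) -> (row=7, col=1)
  north (north): (row=7, col=1) -> (row=6, col=1)
  east (east): (row=6, col=1) -> (row=6, col=2)
Final: (row=6, col=2)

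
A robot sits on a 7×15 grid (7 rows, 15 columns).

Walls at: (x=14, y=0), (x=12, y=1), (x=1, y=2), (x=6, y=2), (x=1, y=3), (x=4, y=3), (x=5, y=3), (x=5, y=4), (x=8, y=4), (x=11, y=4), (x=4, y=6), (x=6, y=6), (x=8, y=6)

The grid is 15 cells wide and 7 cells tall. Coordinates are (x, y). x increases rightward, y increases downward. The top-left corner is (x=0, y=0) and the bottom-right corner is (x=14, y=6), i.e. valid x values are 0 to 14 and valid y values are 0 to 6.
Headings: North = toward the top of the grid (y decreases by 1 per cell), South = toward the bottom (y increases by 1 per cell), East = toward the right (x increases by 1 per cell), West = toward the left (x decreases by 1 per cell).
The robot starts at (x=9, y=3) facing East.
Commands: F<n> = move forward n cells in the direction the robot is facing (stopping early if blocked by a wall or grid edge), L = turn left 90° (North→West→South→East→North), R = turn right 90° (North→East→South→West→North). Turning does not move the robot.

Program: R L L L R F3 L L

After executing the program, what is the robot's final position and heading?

Answer: Final position: (x=9, y=0), facing South

Derivation:
Start: (x=9, y=3), facing East
  R: turn right, now facing South
  L: turn left, now facing East
  L: turn left, now facing North
  L: turn left, now facing West
  R: turn right, now facing North
  F3: move forward 3, now at (x=9, y=0)
  L: turn left, now facing West
  L: turn left, now facing South
Final: (x=9, y=0), facing South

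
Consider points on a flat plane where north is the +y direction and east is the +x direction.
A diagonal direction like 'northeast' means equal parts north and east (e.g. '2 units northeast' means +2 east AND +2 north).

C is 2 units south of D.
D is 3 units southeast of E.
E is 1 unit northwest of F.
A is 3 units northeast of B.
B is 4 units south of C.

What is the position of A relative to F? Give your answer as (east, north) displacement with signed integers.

Answer: A is at (east=5, north=-5) relative to F.

Derivation:
Place F at the origin (east=0, north=0).
  E is 1 unit northwest of F: delta (east=-1, north=+1); E at (east=-1, north=1).
  D is 3 units southeast of E: delta (east=+3, north=-3); D at (east=2, north=-2).
  C is 2 units south of D: delta (east=+0, north=-2); C at (east=2, north=-4).
  B is 4 units south of C: delta (east=+0, north=-4); B at (east=2, north=-8).
  A is 3 units northeast of B: delta (east=+3, north=+3); A at (east=5, north=-5).
Therefore A relative to F: (east=5, north=-5).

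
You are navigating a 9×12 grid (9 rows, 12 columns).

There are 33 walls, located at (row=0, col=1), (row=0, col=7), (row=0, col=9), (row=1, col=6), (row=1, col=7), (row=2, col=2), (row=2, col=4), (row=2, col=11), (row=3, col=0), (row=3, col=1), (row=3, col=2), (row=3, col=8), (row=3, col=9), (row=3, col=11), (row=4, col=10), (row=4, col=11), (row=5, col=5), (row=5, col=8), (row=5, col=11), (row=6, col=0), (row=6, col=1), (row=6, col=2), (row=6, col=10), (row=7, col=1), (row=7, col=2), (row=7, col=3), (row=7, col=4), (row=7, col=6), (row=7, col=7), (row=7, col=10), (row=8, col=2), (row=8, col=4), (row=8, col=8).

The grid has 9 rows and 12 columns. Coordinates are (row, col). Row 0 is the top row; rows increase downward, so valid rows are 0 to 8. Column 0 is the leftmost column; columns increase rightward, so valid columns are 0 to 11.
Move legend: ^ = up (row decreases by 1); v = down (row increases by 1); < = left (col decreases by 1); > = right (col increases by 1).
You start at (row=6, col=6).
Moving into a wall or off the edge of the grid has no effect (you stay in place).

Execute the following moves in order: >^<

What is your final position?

Start: (row=6, col=6)
  > (right): (row=6, col=6) -> (row=6, col=7)
  ^ (up): (row=6, col=7) -> (row=5, col=7)
  < (left): (row=5, col=7) -> (row=5, col=6)
Final: (row=5, col=6)

Answer: Final position: (row=5, col=6)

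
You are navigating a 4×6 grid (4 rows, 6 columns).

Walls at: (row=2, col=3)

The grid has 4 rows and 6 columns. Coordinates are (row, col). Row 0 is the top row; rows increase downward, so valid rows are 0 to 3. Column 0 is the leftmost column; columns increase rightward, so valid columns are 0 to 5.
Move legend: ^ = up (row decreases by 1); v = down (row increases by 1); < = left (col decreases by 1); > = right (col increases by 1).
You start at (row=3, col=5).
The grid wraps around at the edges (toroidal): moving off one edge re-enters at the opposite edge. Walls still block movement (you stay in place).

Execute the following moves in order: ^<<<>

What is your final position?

Answer: Final position: (row=2, col=5)

Derivation:
Start: (row=3, col=5)
  ^ (up): (row=3, col=5) -> (row=2, col=5)
  < (left): (row=2, col=5) -> (row=2, col=4)
  < (left): blocked, stay at (row=2, col=4)
  < (left): blocked, stay at (row=2, col=4)
  > (right): (row=2, col=4) -> (row=2, col=5)
Final: (row=2, col=5)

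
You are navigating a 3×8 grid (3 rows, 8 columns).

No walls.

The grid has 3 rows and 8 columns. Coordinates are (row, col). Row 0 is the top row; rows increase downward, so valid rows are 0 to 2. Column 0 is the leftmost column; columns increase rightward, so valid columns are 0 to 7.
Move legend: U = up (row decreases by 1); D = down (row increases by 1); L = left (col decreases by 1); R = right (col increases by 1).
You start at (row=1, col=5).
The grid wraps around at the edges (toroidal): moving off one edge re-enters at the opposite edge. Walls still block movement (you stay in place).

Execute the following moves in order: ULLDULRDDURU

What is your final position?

Answer: Final position: (row=0, col=4)

Derivation:
Start: (row=1, col=5)
  U (up): (row=1, col=5) -> (row=0, col=5)
  L (left): (row=0, col=5) -> (row=0, col=4)
  L (left): (row=0, col=4) -> (row=0, col=3)
  D (down): (row=0, col=3) -> (row=1, col=3)
  U (up): (row=1, col=3) -> (row=0, col=3)
  L (left): (row=0, col=3) -> (row=0, col=2)
  R (right): (row=0, col=2) -> (row=0, col=3)
  D (down): (row=0, col=3) -> (row=1, col=3)
  D (down): (row=1, col=3) -> (row=2, col=3)
  U (up): (row=2, col=3) -> (row=1, col=3)
  R (right): (row=1, col=3) -> (row=1, col=4)
  U (up): (row=1, col=4) -> (row=0, col=4)
Final: (row=0, col=4)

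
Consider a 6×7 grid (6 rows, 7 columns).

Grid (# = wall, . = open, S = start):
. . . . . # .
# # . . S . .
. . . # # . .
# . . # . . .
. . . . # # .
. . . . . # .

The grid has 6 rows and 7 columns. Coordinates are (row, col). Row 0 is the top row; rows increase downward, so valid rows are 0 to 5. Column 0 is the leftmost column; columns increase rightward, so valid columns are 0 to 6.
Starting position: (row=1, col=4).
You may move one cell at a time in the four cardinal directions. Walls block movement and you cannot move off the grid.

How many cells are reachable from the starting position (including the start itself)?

Answer: Reachable cells: 32

Derivation:
BFS flood-fill from (row=1, col=4):
  Distance 0: (row=1, col=4)
  Distance 1: (row=0, col=4), (row=1, col=3), (row=1, col=5)
  Distance 2: (row=0, col=3), (row=1, col=2), (row=1, col=6), (row=2, col=5)
  Distance 3: (row=0, col=2), (row=0, col=6), (row=2, col=2), (row=2, col=6), (row=3, col=5)
  Distance 4: (row=0, col=1), (row=2, col=1), (row=3, col=2), (row=3, col=4), (row=3, col=6)
  Distance 5: (row=0, col=0), (row=2, col=0), (row=3, col=1), (row=4, col=2), (row=4, col=6)
  Distance 6: (row=4, col=1), (row=4, col=3), (row=5, col=2), (row=5, col=6)
  Distance 7: (row=4, col=0), (row=5, col=1), (row=5, col=3)
  Distance 8: (row=5, col=0), (row=5, col=4)
Total reachable: 32 (grid has 32 open cells total)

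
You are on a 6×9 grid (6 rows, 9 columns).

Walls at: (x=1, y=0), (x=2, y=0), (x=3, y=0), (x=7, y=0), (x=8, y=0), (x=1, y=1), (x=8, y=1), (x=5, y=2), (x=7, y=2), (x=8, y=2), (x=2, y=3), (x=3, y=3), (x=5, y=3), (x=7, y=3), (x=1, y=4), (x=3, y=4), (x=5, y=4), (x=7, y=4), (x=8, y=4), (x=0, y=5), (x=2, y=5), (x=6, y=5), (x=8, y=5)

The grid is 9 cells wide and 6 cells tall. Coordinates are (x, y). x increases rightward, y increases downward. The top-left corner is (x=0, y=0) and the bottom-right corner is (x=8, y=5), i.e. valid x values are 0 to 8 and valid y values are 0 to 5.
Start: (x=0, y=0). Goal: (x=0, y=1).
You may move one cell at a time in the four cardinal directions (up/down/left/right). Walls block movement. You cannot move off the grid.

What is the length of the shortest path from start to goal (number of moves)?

BFS from (x=0, y=0) until reaching (x=0, y=1):
  Distance 0: (x=0, y=0)
  Distance 1: (x=0, y=1)  <- goal reached here
One shortest path (1 moves): (x=0, y=0) -> (x=0, y=1)

Answer: Shortest path length: 1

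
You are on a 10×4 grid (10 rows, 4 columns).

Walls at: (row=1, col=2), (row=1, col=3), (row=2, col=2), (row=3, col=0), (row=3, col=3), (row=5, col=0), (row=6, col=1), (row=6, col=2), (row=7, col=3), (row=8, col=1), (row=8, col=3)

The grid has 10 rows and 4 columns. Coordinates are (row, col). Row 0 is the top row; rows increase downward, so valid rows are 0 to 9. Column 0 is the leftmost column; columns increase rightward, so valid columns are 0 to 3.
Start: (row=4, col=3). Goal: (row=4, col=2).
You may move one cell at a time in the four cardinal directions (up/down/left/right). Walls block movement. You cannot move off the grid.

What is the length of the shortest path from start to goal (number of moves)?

Answer: Shortest path length: 1

Derivation:
BFS from (row=4, col=3) until reaching (row=4, col=2):
  Distance 0: (row=4, col=3)
  Distance 1: (row=4, col=2), (row=5, col=3)  <- goal reached here
One shortest path (1 moves): (row=4, col=3) -> (row=4, col=2)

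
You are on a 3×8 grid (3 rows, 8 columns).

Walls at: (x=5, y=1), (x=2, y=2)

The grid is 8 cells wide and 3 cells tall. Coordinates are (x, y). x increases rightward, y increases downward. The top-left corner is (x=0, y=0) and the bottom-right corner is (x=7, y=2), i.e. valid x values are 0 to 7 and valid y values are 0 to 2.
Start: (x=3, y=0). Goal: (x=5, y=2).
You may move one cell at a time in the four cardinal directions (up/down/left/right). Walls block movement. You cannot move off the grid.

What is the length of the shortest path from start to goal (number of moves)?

BFS from (x=3, y=0) until reaching (x=5, y=2):
  Distance 0: (x=3, y=0)
  Distance 1: (x=2, y=0), (x=4, y=0), (x=3, y=1)
  Distance 2: (x=1, y=0), (x=5, y=0), (x=2, y=1), (x=4, y=1), (x=3, y=2)
  Distance 3: (x=0, y=0), (x=6, y=0), (x=1, y=1), (x=4, y=2)
  Distance 4: (x=7, y=0), (x=0, y=1), (x=6, y=1), (x=1, y=2), (x=5, y=2)  <- goal reached here
One shortest path (4 moves): (x=3, y=0) -> (x=4, y=0) -> (x=4, y=1) -> (x=4, y=2) -> (x=5, y=2)

Answer: Shortest path length: 4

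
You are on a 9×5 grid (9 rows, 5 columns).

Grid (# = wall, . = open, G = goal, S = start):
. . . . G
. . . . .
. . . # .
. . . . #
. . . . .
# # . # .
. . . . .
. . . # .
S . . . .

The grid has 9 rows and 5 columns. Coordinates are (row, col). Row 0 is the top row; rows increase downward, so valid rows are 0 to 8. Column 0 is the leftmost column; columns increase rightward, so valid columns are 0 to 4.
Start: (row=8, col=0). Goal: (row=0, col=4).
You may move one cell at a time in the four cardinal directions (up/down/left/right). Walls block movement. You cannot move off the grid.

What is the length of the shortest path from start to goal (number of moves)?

Answer: Shortest path length: 12

Derivation:
BFS from (row=8, col=0) until reaching (row=0, col=4):
  Distance 0: (row=8, col=0)
  Distance 1: (row=7, col=0), (row=8, col=1)
  Distance 2: (row=6, col=0), (row=7, col=1), (row=8, col=2)
  Distance 3: (row=6, col=1), (row=7, col=2), (row=8, col=3)
  Distance 4: (row=6, col=2), (row=8, col=4)
  Distance 5: (row=5, col=2), (row=6, col=3), (row=7, col=4)
  Distance 6: (row=4, col=2), (row=6, col=4)
  Distance 7: (row=3, col=2), (row=4, col=1), (row=4, col=3), (row=5, col=4)
  Distance 8: (row=2, col=2), (row=3, col=1), (row=3, col=3), (row=4, col=0), (row=4, col=4)
  Distance 9: (row=1, col=2), (row=2, col=1), (row=3, col=0)
  Distance 10: (row=0, col=2), (row=1, col=1), (row=1, col=3), (row=2, col=0)
  Distance 11: (row=0, col=1), (row=0, col=3), (row=1, col=0), (row=1, col=4)
  Distance 12: (row=0, col=0), (row=0, col=4), (row=2, col=4)  <- goal reached here
One shortest path (12 moves): (row=8, col=0) -> (row=8, col=1) -> (row=8, col=2) -> (row=7, col=2) -> (row=6, col=2) -> (row=5, col=2) -> (row=4, col=2) -> (row=3, col=2) -> (row=2, col=2) -> (row=1, col=2) -> (row=1, col=3) -> (row=1, col=4) -> (row=0, col=4)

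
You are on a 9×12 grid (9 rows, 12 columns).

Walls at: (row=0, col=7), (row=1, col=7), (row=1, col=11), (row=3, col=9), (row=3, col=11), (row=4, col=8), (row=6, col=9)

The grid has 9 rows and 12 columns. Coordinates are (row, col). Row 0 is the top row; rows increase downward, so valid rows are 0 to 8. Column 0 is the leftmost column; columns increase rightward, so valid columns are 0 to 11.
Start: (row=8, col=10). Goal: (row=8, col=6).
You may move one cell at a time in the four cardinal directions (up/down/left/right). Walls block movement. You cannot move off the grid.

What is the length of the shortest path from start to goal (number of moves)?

Answer: Shortest path length: 4

Derivation:
BFS from (row=8, col=10) until reaching (row=8, col=6):
  Distance 0: (row=8, col=10)
  Distance 1: (row=7, col=10), (row=8, col=9), (row=8, col=11)
  Distance 2: (row=6, col=10), (row=7, col=9), (row=7, col=11), (row=8, col=8)
  Distance 3: (row=5, col=10), (row=6, col=11), (row=7, col=8), (row=8, col=7)
  Distance 4: (row=4, col=10), (row=5, col=9), (row=5, col=11), (row=6, col=8), (row=7, col=7), (row=8, col=6)  <- goal reached here
One shortest path (4 moves): (row=8, col=10) -> (row=8, col=9) -> (row=8, col=8) -> (row=8, col=7) -> (row=8, col=6)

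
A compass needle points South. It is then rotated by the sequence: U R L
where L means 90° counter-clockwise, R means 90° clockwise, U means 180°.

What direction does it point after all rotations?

Answer: Final heading: North

Derivation:
Start: South
  U (U-turn (180°)) -> North
  R (right (90° clockwise)) -> East
  L (left (90° counter-clockwise)) -> North
Final: North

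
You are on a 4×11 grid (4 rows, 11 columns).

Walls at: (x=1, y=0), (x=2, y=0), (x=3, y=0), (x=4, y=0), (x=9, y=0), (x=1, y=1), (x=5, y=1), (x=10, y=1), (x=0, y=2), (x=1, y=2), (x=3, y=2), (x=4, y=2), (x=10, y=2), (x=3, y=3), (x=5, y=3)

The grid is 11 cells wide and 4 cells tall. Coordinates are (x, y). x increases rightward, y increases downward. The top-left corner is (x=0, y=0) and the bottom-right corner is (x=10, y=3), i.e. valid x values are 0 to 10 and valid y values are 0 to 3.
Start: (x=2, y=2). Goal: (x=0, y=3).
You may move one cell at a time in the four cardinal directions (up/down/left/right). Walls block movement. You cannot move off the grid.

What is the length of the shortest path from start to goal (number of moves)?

Answer: Shortest path length: 3

Derivation:
BFS from (x=2, y=2) until reaching (x=0, y=3):
  Distance 0: (x=2, y=2)
  Distance 1: (x=2, y=1), (x=2, y=3)
  Distance 2: (x=3, y=1), (x=1, y=3)
  Distance 3: (x=4, y=1), (x=0, y=3)  <- goal reached here
One shortest path (3 moves): (x=2, y=2) -> (x=2, y=3) -> (x=1, y=3) -> (x=0, y=3)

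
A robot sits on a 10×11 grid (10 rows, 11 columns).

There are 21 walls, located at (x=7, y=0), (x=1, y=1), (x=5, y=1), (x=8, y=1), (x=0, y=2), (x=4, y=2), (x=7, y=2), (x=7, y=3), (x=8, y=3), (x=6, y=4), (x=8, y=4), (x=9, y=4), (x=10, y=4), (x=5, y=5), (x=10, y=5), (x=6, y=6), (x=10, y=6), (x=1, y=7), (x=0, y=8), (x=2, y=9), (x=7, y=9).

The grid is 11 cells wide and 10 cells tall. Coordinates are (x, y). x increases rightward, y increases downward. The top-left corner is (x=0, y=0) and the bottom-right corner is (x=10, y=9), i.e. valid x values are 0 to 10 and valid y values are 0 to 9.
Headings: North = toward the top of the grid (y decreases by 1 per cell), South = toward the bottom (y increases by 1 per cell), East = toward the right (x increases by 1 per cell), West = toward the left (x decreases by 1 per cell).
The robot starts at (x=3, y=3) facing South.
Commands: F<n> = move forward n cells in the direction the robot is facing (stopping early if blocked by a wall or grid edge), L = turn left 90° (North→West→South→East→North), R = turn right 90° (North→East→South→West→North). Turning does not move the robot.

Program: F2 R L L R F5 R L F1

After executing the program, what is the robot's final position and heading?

Start: (x=3, y=3), facing South
  F2: move forward 2, now at (x=3, y=5)
  R: turn right, now facing West
  L: turn left, now facing South
  L: turn left, now facing East
  R: turn right, now facing South
  F5: move forward 4/5 (blocked), now at (x=3, y=9)
  R: turn right, now facing West
  L: turn left, now facing South
  F1: move forward 0/1 (blocked), now at (x=3, y=9)
Final: (x=3, y=9), facing South

Answer: Final position: (x=3, y=9), facing South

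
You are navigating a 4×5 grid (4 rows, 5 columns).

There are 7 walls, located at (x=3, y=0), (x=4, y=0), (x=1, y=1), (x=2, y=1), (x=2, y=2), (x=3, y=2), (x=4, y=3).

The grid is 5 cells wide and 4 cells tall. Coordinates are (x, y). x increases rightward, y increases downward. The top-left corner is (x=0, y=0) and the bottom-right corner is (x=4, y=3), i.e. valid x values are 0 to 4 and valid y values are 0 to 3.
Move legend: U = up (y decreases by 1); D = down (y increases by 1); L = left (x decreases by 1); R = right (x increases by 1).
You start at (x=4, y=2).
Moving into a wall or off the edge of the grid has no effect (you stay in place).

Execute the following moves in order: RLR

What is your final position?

Answer: Final position: (x=4, y=2)

Derivation:
Start: (x=4, y=2)
  R (right): blocked, stay at (x=4, y=2)
  L (left): blocked, stay at (x=4, y=2)
  R (right): blocked, stay at (x=4, y=2)
Final: (x=4, y=2)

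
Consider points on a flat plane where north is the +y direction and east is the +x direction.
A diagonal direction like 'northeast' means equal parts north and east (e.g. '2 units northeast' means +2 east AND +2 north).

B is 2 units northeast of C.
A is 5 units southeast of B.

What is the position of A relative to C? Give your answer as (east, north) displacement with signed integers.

Place C at the origin (east=0, north=0).
  B is 2 units northeast of C: delta (east=+2, north=+2); B at (east=2, north=2).
  A is 5 units southeast of B: delta (east=+5, north=-5); A at (east=7, north=-3).
Therefore A relative to C: (east=7, north=-3).

Answer: A is at (east=7, north=-3) relative to C.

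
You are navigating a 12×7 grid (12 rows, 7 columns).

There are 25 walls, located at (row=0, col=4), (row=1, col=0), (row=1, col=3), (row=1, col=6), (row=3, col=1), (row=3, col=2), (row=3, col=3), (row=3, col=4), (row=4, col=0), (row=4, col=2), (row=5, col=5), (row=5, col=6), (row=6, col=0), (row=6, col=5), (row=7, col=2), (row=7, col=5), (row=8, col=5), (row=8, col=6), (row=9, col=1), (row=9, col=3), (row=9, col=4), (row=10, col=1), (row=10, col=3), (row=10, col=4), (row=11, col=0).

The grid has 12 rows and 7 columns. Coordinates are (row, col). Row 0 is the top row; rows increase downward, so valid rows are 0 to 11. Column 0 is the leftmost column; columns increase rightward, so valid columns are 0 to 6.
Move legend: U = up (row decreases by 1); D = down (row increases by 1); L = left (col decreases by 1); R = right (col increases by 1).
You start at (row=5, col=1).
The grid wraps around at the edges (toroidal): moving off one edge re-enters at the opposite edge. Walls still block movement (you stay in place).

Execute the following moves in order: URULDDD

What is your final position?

Answer: Final position: (row=7, col=1)

Derivation:
Start: (row=5, col=1)
  U (up): (row=5, col=1) -> (row=4, col=1)
  R (right): blocked, stay at (row=4, col=1)
  U (up): blocked, stay at (row=4, col=1)
  L (left): blocked, stay at (row=4, col=1)
  D (down): (row=4, col=1) -> (row=5, col=1)
  D (down): (row=5, col=1) -> (row=6, col=1)
  D (down): (row=6, col=1) -> (row=7, col=1)
Final: (row=7, col=1)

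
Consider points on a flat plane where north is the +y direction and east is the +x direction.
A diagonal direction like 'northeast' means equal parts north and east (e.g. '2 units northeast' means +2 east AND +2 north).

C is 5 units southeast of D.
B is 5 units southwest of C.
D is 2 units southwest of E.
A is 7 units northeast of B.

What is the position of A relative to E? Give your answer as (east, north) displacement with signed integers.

Place E at the origin (east=0, north=0).
  D is 2 units southwest of E: delta (east=-2, north=-2); D at (east=-2, north=-2).
  C is 5 units southeast of D: delta (east=+5, north=-5); C at (east=3, north=-7).
  B is 5 units southwest of C: delta (east=-5, north=-5); B at (east=-2, north=-12).
  A is 7 units northeast of B: delta (east=+7, north=+7); A at (east=5, north=-5).
Therefore A relative to E: (east=5, north=-5).

Answer: A is at (east=5, north=-5) relative to E.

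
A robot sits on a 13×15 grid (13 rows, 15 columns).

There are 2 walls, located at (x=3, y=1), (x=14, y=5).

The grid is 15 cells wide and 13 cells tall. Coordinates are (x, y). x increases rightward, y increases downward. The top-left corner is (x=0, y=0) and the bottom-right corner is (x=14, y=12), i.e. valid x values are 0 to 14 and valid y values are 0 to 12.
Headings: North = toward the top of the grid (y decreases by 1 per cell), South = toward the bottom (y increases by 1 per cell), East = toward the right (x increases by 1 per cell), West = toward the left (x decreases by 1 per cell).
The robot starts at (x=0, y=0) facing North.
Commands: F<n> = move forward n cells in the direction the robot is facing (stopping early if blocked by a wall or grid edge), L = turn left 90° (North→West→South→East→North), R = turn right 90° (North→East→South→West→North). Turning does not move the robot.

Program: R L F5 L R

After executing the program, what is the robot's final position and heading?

Start: (x=0, y=0), facing North
  R: turn right, now facing East
  L: turn left, now facing North
  F5: move forward 0/5 (blocked), now at (x=0, y=0)
  L: turn left, now facing West
  R: turn right, now facing North
Final: (x=0, y=0), facing North

Answer: Final position: (x=0, y=0), facing North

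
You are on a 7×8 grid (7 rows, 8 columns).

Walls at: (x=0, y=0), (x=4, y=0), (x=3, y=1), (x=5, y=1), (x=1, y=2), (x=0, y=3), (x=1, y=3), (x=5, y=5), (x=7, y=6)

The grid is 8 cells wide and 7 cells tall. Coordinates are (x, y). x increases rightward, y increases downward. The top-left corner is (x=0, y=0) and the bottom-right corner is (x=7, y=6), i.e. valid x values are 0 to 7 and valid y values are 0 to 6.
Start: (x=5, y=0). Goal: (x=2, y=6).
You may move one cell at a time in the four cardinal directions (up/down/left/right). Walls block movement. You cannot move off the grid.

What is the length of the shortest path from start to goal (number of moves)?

BFS from (x=5, y=0) until reaching (x=2, y=6):
  Distance 0: (x=5, y=0)
  Distance 1: (x=6, y=0)
  Distance 2: (x=7, y=0), (x=6, y=1)
  Distance 3: (x=7, y=1), (x=6, y=2)
  Distance 4: (x=5, y=2), (x=7, y=2), (x=6, y=3)
  Distance 5: (x=4, y=2), (x=5, y=3), (x=7, y=3), (x=6, y=4)
  Distance 6: (x=4, y=1), (x=3, y=2), (x=4, y=3), (x=5, y=4), (x=7, y=4), (x=6, y=5)
  Distance 7: (x=2, y=2), (x=3, y=3), (x=4, y=4), (x=7, y=5), (x=6, y=6)
  Distance 8: (x=2, y=1), (x=2, y=3), (x=3, y=4), (x=4, y=5), (x=5, y=6)
  Distance 9: (x=2, y=0), (x=1, y=1), (x=2, y=4), (x=3, y=5), (x=4, y=6)
  Distance 10: (x=1, y=0), (x=3, y=0), (x=0, y=1), (x=1, y=4), (x=2, y=5), (x=3, y=6)
  Distance 11: (x=0, y=2), (x=0, y=4), (x=1, y=5), (x=2, y=6)  <- goal reached here
One shortest path (11 moves): (x=5, y=0) -> (x=6, y=0) -> (x=6, y=1) -> (x=6, y=2) -> (x=5, y=2) -> (x=4, y=2) -> (x=3, y=2) -> (x=2, y=2) -> (x=2, y=3) -> (x=2, y=4) -> (x=2, y=5) -> (x=2, y=6)

Answer: Shortest path length: 11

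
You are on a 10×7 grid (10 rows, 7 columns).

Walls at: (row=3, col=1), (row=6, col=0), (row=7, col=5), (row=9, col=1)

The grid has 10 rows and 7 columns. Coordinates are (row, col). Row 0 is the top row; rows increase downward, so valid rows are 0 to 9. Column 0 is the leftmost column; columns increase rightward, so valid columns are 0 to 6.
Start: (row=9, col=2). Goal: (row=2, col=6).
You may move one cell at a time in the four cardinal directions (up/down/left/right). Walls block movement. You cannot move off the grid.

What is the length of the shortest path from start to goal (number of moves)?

BFS from (row=9, col=2) until reaching (row=2, col=6):
  Distance 0: (row=9, col=2)
  Distance 1: (row=8, col=2), (row=9, col=3)
  Distance 2: (row=7, col=2), (row=8, col=1), (row=8, col=3), (row=9, col=4)
  Distance 3: (row=6, col=2), (row=7, col=1), (row=7, col=3), (row=8, col=0), (row=8, col=4), (row=9, col=5)
  Distance 4: (row=5, col=2), (row=6, col=1), (row=6, col=3), (row=7, col=0), (row=7, col=4), (row=8, col=5), (row=9, col=0), (row=9, col=6)
  Distance 5: (row=4, col=2), (row=5, col=1), (row=5, col=3), (row=6, col=4), (row=8, col=6)
  Distance 6: (row=3, col=2), (row=4, col=1), (row=4, col=3), (row=5, col=0), (row=5, col=4), (row=6, col=5), (row=7, col=6)
  Distance 7: (row=2, col=2), (row=3, col=3), (row=4, col=0), (row=4, col=4), (row=5, col=5), (row=6, col=6)
  Distance 8: (row=1, col=2), (row=2, col=1), (row=2, col=3), (row=3, col=0), (row=3, col=4), (row=4, col=5), (row=5, col=6)
  Distance 9: (row=0, col=2), (row=1, col=1), (row=1, col=3), (row=2, col=0), (row=2, col=4), (row=3, col=5), (row=4, col=6)
  Distance 10: (row=0, col=1), (row=0, col=3), (row=1, col=0), (row=1, col=4), (row=2, col=5), (row=3, col=6)
  Distance 11: (row=0, col=0), (row=0, col=4), (row=1, col=5), (row=2, col=6)  <- goal reached here
One shortest path (11 moves): (row=9, col=2) -> (row=9, col=3) -> (row=9, col=4) -> (row=9, col=5) -> (row=9, col=6) -> (row=8, col=6) -> (row=7, col=6) -> (row=6, col=6) -> (row=5, col=6) -> (row=4, col=6) -> (row=3, col=6) -> (row=2, col=6)

Answer: Shortest path length: 11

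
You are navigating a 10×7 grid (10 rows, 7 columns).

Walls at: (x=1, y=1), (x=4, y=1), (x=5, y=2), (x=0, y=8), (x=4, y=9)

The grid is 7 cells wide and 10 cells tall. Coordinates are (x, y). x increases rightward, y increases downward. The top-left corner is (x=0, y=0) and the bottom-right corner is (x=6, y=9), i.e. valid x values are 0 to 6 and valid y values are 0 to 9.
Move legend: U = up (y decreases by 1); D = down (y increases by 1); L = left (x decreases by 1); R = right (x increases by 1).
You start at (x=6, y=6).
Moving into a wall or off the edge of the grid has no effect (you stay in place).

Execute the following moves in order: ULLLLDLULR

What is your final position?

Answer: Final position: (x=1, y=5)

Derivation:
Start: (x=6, y=6)
  U (up): (x=6, y=6) -> (x=6, y=5)
  L (left): (x=6, y=5) -> (x=5, y=5)
  L (left): (x=5, y=5) -> (x=4, y=5)
  L (left): (x=4, y=5) -> (x=3, y=5)
  L (left): (x=3, y=5) -> (x=2, y=5)
  D (down): (x=2, y=5) -> (x=2, y=6)
  L (left): (x=2, y=6) -> (x=1, y=6)
  U (up): (x=1, y=6) -> (x=1, y=5)
  L (left): (x=1, y=5) -> (x=0, y=5)
  R (right): (x=0, y=5) -> (x=1, y=5)
Final: (x=1, y=5)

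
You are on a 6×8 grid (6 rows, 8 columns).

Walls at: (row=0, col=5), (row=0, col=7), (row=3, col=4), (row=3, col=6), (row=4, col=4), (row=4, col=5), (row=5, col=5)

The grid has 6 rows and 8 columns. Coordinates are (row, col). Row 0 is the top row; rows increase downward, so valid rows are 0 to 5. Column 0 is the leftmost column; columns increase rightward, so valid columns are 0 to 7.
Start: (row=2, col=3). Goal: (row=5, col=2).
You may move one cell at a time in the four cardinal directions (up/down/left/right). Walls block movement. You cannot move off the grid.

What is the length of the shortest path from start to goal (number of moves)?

Answer: Shortest path length: 4

Derivation:
BFS from (row=2, col=3) until reaching (row=5, col=2):
  Distance 0: (row=2, col=3)
  Distance 1: (row=1, col=3), (row=2, col=2), (row=2, col=4), (row=3, col=3)
  Distance 2: (row=0, col=3), (row=1, col=2), (row=1, col=4), (row=2, col=1), (row=2, col=5), (row=3, col=2), (row=4, col=3)
  Distance 3: (row=0, col=2), (row=0, col=4), (row=1, col=1), (row=1, col=5), (row=2, col=0), (row=2, col=6), (row=3, col=1), (row=3, col=5), (row=4, col=2), (row=5, col=3)
  Distance 4: (row=0, col=1), (row=1, col=0), (row=1, col=6), (row=2, col=7), (row=3, col=0), (row=4, col=1), (row=5, col=2), (row=5, col=4)  <- goal reached here
One shortest path (4 moves): (row=2, col=3) -> (row=2, col=2) -> (row=3, col=2) -> (row=4, col=2) -> (row=5, col=2)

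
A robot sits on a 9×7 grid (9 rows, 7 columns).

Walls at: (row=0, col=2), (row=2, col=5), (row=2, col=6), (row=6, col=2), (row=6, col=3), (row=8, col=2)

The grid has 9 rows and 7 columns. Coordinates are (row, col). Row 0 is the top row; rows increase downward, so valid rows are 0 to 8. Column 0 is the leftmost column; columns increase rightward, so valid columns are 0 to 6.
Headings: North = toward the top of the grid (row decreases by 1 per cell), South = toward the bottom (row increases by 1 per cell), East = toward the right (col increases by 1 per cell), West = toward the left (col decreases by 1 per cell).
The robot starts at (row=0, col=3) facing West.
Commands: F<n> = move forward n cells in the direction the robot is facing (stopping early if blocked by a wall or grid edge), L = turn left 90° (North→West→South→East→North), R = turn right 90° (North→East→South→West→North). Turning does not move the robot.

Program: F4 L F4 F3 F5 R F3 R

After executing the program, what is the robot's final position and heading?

Start: (row=0, col=3), facing West
  F4: move forward 0/4 (blocked), now at (row=0, col=3)
  L: turn left, now facing South
  F4: move forward 4, now at (row=4, col=3)
  F3: move forward 1/3 (blocked), now at (row=5, col=3)
  F5: move forward 0/5 (blocked), now at (row=5, col=3)
  R: turn right, now facing West
  F3: move forward 3, now at (row=5, col=0)
  R: turn right, now facing North
Final: (row=5, col=0), facing North

Answer: Final position: (row=5, col=0), facing North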